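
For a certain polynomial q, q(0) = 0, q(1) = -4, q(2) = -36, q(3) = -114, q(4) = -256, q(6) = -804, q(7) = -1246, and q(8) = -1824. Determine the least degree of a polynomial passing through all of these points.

Divided differences on the nodes 0, 1, 2, 3, 4, 6, 7, 8:
  order 0: 0  -4  -36  -114  -256  -804  -1246  -1824
  order 1: -4  -32  -78  -142  -274  -442  -578
  order 2: -14  -23  -32  -44  -56  -68
  order 3: -3  -3  -3  -3  -3
  order 4: 0  0  0  0
  order 5: 0  0  0
  order 6: 0  0
  order 7: 0
The order-3 divided differences are all -3 (nonzero) and every higher order vanishes, so the data lies on a polynomial of degree exactly 3.

3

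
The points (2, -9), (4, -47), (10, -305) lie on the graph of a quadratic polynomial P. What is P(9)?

Using the Lagrange interpolation formula with nodes 2, 4, 10:
  L_0(t) = (t - 4)(t - 10) / 16
  L_1(t) = (t - 2)(t - 10) / -12
  L_2(t) = (t - 2)(t - 4) / 48
Then P(t) = -9·L_0(t) - 47·L_1(t) - 305·L_2(t).
Expanding and collecting terms gives P(t) = -3t^2 - t + 5.
Evaluating at t = 9: P(9) = -247.

-247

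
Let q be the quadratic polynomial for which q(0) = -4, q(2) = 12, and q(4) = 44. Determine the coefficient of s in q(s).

4

Write q(s) = as^2 + bs + c. Substituting each data point gives a linear system:
  c = -4
  4a + 2b + c = 12
  16a + 4b + c = 44
Solving the system yields a = 2, b = 4, c = -4.
So q(s) = 2s^2 + 4s - 4.
The coefficient of s is 4.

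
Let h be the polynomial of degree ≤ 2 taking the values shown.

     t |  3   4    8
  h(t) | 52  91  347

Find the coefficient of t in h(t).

4

Write h(t) = at^2 + bt + c. Substituting each data point gives a linear system:
  9a + 3b + c = 52
  16a + 4b + c = 91
  64a + 8b + c = 347
Solving the system yields a = 5, b = 4, c = -5.
So h(t) = 5t^2 + 4t - 5.
The coefficient of t is 4.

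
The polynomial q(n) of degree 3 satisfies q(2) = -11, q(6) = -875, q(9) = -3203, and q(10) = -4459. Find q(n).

q(n) = -5n^3 + 5n^2 + 4n + 1

Write q(n) = an^3 + bn^2 + cn + d. Substituting each data point gives a linear system:
  8a + 4b + 2c + d = -11
  216a + 36b + 6c + d = -875
  729a + 81b + 9c + d = -3203
  1000a + 100b + 10c + d = -4459
Solving the system yields a = -5, b = 5, c = 4, d = 1.
So q(n) = -5n³ + 5n² + 4n + 1.
Check: q(10) = -4459. ✓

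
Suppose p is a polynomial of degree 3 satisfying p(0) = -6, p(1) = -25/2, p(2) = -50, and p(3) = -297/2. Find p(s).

p(s) = -5s^3 - (1/2)s^2 - s - 6

Write p(s) = as^3 + bs^2 + cs + d. Substituting each data point gives a linear system:
  d = -6
  a + b + c + d = -25/2
  8a + 4b + 2c + d = -50
  27a + 9b + 3c + d = -297/2
Solving the system yields a = -5, b = -1/2, c = -1, d = -6.
So p(s) = -5s³ - (1/2)s² - s - 6.
Check: p(3) = -297/2. ✓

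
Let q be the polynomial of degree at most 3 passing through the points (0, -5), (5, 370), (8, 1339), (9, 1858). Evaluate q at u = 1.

Write q(u) = au^3 + bu^2 + cu + d. Substituting each data point gives a linear system:
  d = -5
  125a + 25b + 5c + d = 370
  512a + 64b + 8c + d = 1339
  729a + 81b + 9c + d = 1858
Solving the system yields a = 2, b = 5, c = 0, d = -5.
So q(u) = 2u^3 + 5u^2 - 5.
Then q(1) = 2.

2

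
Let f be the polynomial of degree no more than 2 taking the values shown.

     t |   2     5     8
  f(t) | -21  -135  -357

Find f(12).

Write f(t) = at^2 + bt + c. Substituting each data point gives a linear system:
  4a + 2b + c = -21
  25a + 5b + c = -135
  64a + 8b + c = -357
Solving the system yields a = -6, b = 4, c = -5.
So f(t) = -6t² + 4t - 5.
Then f(12) = -821.

-821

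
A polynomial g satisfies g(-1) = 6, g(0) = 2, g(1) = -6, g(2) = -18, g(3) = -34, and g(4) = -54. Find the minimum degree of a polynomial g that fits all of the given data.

Forward differences of the values at u = -1, 0, 1, 2, 3, 4:
  g  : 6  2  -6  -18  -34  -54
  Δ  : -4  -8  -12  -16  -20
  Δ^2: -4  -4  -4  -4
  Δ^3: 0  0  0
  Δ^4: 0  0
  Δ^5: 0
The second differences are constant (-4) and nonzero, while all higher differences vanish, so the minimal degree is 2.

2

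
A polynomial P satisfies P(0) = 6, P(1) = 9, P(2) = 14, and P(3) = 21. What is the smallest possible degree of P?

Forward differences of the values at n = 0, 1, 2, 3:
  P  : 6  9  14  21
  Δ  : 3  5  7
  Δ^2: 2  2
  Δ^3: 0
The second differences are constant (2) and nonzero, while all higher differences vanish, so the minimal degree is 2.

2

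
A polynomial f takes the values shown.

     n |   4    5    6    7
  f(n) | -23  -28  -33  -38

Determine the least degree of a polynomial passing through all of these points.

Forward differences of the values at n = 4, 5, 6, 7:
  f  : -23  -28  -33  -38
  Δ  : -5  -5  -5
  Δ^2: 0  0
  Δ^3: 0
The first differences are constant (-5) and nonzero, while all higher differences vanish, so the minimal degree is 1.

1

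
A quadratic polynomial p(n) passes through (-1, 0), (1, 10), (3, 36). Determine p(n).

p(n) = 2n^2 + 5n + 3

Write p(n) = an^2 + bn + c. Substituting each data point gives a linear system:
  a - b + c = 0
  a + b + c = 10
  9a + 3b + c = 36
Solving the system yields a = 2, b = 5, c = 3.
So p(n) = 2n^2 + 5n + 3.
Check: p(-1) = 0. ✓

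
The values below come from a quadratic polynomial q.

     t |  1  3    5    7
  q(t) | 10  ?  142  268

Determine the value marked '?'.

56

On equispaced nodes a degree-2 polynomial has vanishing third forward difference, so
  - q(1) + 3·q(3) - 3·q(5) + q(7) = 0.
Substituting the known values and solving for q(3):
  3·q(3) = 168
  q(3) = 56.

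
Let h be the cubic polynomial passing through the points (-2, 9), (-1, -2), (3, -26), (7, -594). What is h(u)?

h(u) = -2u^3 + u^2 + 6u + 1

Using the Lagrange interpolation formula with nodes -2, -1, 3, 7:
  L_0(u) = (u + 1)(u - 3)(u - 7) / -45
  L_1(u) = (u + 2)(u - 3)(u - 7) / 32
  L_2(u) = (u + 2)(u + 1)(u - 7) / -80
  L_3(u) = (u + 2)(u + 1)(u - 3) / 288
Then h(u) = 9·L_0(u) - 2·L_1(u) - 26·L_2(u) - 594·L_3(u).
Expanding and collecting terms gives h(u) = -2u^3 + u^2 + 6u + 1.
Check: h(7) = -594. ✓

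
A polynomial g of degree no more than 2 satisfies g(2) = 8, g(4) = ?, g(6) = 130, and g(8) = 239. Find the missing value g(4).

53

On equispaced nodes a degree-2 polynomial has vanishing third forward difference, so
  - g(2) + 3·g(4) - 3·g(6) + g(8) = 0.
Substituting the known values and solving for g(4):
  3·g(4) = 159
  g(4) = 53.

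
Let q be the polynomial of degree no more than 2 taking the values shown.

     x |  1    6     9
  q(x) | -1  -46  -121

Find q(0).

-4

Write q(x) = ax^2 + bx + c. Substituting each data point gives a linear system:
  a + b + c = -1
  36a + 6b + c = -46
  81a + 9b + c = -121
Solving the system yields a = -2, b = 5, c = -4.
So q(x) = -2x² + 5x - 4.
Then q(0) = -4.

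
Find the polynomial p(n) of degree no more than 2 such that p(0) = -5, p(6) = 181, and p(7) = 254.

p(n) = 6n^2 - 5n - 5

Write p(n) = an^2 + bn + c. Substituting each data point gives a linear system:
  c = -5
  36a + 6b + c = 181
  49a + 7b + c = 254
Solving the system yields a = 6, b = -5, c = -5.
So p(n) = 6n^2 - 5n - 5.
Check: p(0) = -5. ✓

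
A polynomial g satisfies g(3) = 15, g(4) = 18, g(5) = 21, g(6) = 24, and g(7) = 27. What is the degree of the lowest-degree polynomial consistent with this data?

1

Forward differences of the values at s = 3, 4, 5, 6, 7:
  g  : 15  18  21  24  27
  Δ  : 3  3  3  3
  Δ^2: 0  0  0
  Δ^3: 0  0
  Δ^4: 0
The first differences are constant (3) and nonzero, while all higher differences vanish, so the minimal degree is 1.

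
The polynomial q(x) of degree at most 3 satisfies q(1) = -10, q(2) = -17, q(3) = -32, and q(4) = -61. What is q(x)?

Write q(x) = ax^3 + bx^2 + cx + d. Substituting each data point gives a linear system:
  a + b + c + d = -10
  8a + 4b + 2c + d = -17
  27a + 9b + 3c + d = -32
  64a + 16b + 4c + d = -61
Solving the system yields a = -1, b = 2, c = -6, d = -5.
So q(x) = -x^3 + 2x^2 - 6x - 5.
Check: q(1) = -10. ✓

q(x) = -x^3 + 2x^2 - 6x - 5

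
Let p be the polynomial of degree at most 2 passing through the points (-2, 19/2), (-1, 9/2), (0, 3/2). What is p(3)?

Forward differences of the values at n = -2, -1, 0:
  p  : 19/2  9/2  3/2
  Δ  : -5  -3
  Δ^2: 2
The second differences are constant, confirming degree 2.
Interpolating (Newton forward form) and evaluating at n = 3 gives p(3) = 9/2.

9/2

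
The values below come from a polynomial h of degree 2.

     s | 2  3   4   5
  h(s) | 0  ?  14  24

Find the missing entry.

The 3 known points determine the degree-2 polynomial uniquely.
Write h(s) = as^2 + bs + c. Substituting each data point gives a linear system:
  4a + 2b + c = 0
  16a + 4b + c = 14
  25a + 5b + c = 24
Solving the system yields a = 1, b = 1, c = -6.
So h(s) = s² + s - 6.
Then h(3) = 6.

6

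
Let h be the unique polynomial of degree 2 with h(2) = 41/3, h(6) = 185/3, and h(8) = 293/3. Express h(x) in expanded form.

h(x) = x^2 + 4x + 5/3

Write h(x) = ax^2 + bx + c. Substituting each data point gives a linear system:
  4a + 2b + c = 41/3
  36a + 6b + c = 185/3
  64a + 8b + c = 293/3
Solving the system yields a = 1, b = 4, c = 5/3.
So h(x) = x² + 4x + 5/3.
Check: h(2) = 41/3. ✓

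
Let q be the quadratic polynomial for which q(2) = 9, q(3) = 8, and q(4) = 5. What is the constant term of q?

5

Write q(n) = an^2 + bn + c. Substituting each data point gives a linear system:
  4a + 2b + c = 9
  9a + 3b + c = 8
  16a + 4b + c = 5
Solving the system yields a = -1, b = 4, c = 5.
So q(n) = -n^2 + 4n + 5.
The constant term is 5.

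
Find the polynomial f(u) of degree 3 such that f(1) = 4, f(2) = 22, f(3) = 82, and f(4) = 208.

f(u) = 4u^3 - 3u^2 - u + 4

Using the Lagrange interpolation formula with nodes 1, 2, 3, 4:
  L_0(u) = (u - 2)(u - 3)(u - 4) / -6
  L_1(u) = (u - 1)(u - 3)(u - 4) / 2
  L_2(u) = (u - 1)(u - 2)(u - 4) / -2
  L_3(u) = (u - 1)(u - 2)(u - 3) / 6
Then f(u) = 4·L_0(u) + 22·L_1(u) + 82·L_2(u) + 208·L_3(u).
Expanding and collecting terms gives f(u) = 4u^3 - 3u^2 - u + 4.
Check: f(2) = 22. ✓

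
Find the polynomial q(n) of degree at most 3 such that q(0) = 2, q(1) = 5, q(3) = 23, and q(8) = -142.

q(n) = -n^3 + 6n^2 - 2n + 2

Write q(n) = an^3 + bn^2 + cn + d. Substituting each data point gives a linear system:
  d = 2
  a + b + c + d = 5
  27a + 9b + 3c + d = 23
  512a + 64b + 8c + d = -142
Solving the system yields a = -1, b = 6, c = -2, d = 2.
So q(n) = -n^3 + 6n^2 - 2n + 2.
Check: q(3) = 23. ✓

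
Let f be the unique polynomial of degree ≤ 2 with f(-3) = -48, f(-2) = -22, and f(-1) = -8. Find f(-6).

Forward differences of the values at t = -3, -2, -1:
  f  : -48  -22  -8
  Δ  : 26  14
  Δ^2: -12
The second differences are constant, confirming degree 2.
Interpolating (Newton forward form) and evaluating at t = -6 gives f(-6) = -198.

-198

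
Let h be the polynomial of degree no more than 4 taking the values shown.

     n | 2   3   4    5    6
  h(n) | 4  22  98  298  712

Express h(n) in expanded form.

Write h(n) = an^4 + bn^3 + cn^2 + dn + e. Substituting each data point gives a linear system:
  16a + 8b + 4c + 2d + e = 4
  81a + 27b + 9c + 3d + e = 22
  256a + 64b + 16c + 4d + e = 98
  625a + 125b + 25c + 5d + e = 298
  1296a + 216b + 36c + 6d + e = 712
Solving the system yields a = 1, b = -3, c = 1, d = 5, e = -2.
So h(n) = n^4 - 3n^3 + n^2 + 5n - 2.
Check: h(2) = 4. ✓

h(n) = n^4 - 3n^3 + n^2 + 5n - 2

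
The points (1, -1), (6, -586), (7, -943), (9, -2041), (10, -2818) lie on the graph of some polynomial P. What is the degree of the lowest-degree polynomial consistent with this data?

3

Divided differences on the nodes 1, 6, 7, 9, 10:
  order 0: -1  -586  -943  -2041  -2818
  order 1: -117  -357  -549  -777
  order 2: -40  -64  -76
  order 3: -3  -3
  order 4: 0
The order-3 divided differences are all -3 (nonzero) and every higher order vanishes, so the data lies on a polynomial of degree exactly 3.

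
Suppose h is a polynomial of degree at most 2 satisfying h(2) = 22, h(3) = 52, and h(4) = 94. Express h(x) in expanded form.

Using the Lagrange interpolation formula with nodes 2, 3, 4:
  L_0(x) = (x - 3)(x - 4) / 2
  L_1(x) = (x - 2)(x - 4) / -1
  L_2(x) = (x - 2)(x - 3) / 2
Then h(x) = 22·L_0(x) + 52·L_1(x) + 94·L_2(x).
Expanding and collecting terms gives h(x) = 6x² - 2.
Check: h(3) = 52. ✓

h(x) = 6x^2 - 2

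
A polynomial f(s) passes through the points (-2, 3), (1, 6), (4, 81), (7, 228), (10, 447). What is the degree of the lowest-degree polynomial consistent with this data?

Forward differences of the values at s = -2, 1, 4, 7, 10:
  f  : 3  6  81  228  447
  Δ  : 3  75  147  219
  Δ^2: 72  72  72
  Δ^3: 0  0
  Δ^4: 0
The second differences are constant (72) and nonzero, while all higher differences vanish, so the minimal degree is 2.

2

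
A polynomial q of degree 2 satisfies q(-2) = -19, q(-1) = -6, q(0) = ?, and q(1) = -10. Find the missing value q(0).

On equispaced nodes a degree-2 polynomial has vanishing third forward difference, so
  - q(-2) + 3·q(-1) - 3·q(0) + q(1) = 0.
Substituting the known values and solving for q(0):
  -3·q(0) = 9
  q(0) = -3.

-3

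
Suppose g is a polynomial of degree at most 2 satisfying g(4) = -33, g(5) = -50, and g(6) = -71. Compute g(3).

-20

Forward differences of the values at s = 4, 5, 6:
  g  : -33  -50  -71
  Δ  : -17  -21
  Δ^2: -4
The second differences are constant, confirming degree 2.
Interpolating (Newton forward form) and evaluating at s = 3 gives g(3) = -20.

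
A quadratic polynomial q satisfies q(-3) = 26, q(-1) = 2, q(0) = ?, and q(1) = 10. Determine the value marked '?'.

2

The 3 known points determine the degree-2 polynomial uniquely.
Write q(u) = au^2 + bu + c. Substituting each data point gives a linear system:
  9a - 3b + c = 26
  a - b + c = 2
  a + b + c = 10
Solving the system yields a = 4, b = 4, c = 2.
So q(u) = 4u^2 + 4u + 2.
Then q(0) = 2.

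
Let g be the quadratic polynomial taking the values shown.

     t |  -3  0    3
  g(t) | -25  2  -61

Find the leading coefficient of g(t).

-5

Write g(t) = at^2 + bt + c. Substituting each data point gives a linear system:
  9a - 3b + c = -25
  c = 2
  9a + 3b + c = -61
Solving the system yields a = -5, b = -6, c = 2.
So g(t) = -5t^2 - 6t + 2.
The leading coefficient is -5.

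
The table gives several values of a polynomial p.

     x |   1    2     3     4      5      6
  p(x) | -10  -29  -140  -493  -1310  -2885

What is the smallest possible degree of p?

4

Forward differences of the values at x = 1, 2, 3, 4, 5, 6:
  p  : -10  -29  -140  -493  -1310  -2885
  Δ  : -19  -111  -353  -817  -1575
  Δ^2: -92  -242  -464  -758
  Δ^3: -150  -222  -294
  Δ^4: -72  -72
  Δ^5: 0
The fourth differences are constant (-72) and nonzero, while all higher differences vanish, so the minimal degree is 4.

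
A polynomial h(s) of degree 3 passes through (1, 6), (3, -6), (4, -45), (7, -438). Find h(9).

-1050

Write h(s) = as^3 + bs^2 + cs + d. Substituting each data point gives a linear system:
  a + b + c + d = 6
  27a + 9b + 3c + d = -6
  64a + 16b + 4c + d = -45
  343a + 49b + 7c + d = -438
Solving the system yields a = -2, b = 5, c = 0, d = 3.
So h(s) = -2s³ + 5s² + 3.
Then h(9) = -1050.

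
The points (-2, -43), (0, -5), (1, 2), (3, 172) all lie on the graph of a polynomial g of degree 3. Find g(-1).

-8

Write g(u) = au^3 + bu^2 + cu + d. Substituting each data point gives a linear system:
  -8a + 4b - 2c + d = -43
  d = -5
  a + b + c + d = 2
  27a + 9b + 3c + d = 172
Solving the system yields a = 6, b = 2, c = -1, d = -5.
So g(u) = 6u^3 + 2u^2 - u - 5.
Then g(-1) = -8.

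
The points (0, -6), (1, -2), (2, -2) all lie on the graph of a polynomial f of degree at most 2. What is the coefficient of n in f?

Write f(n) = an^2 + bn + c. Substituting each data point gives a linear system:
  c = -6
  a + b + c = -2
  4a + 2b + c = -2
Solving the system yields a = -2, b = 6, c = -6.
So f(n) = -2n^2 + 6n - 6.
The coefficient of n is 6.

6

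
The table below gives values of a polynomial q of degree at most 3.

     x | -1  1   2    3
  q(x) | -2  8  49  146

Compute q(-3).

Using the Lagrange interpolation formula with nodes -1, 1, 2, 3:
  L_0(x) = (x - 1)(x - 2)(x - 3) / -24
  L_1(x) = (x + 1)(x - 2)(x - 3) / 4
  L_2(x) = (x + 1)(x - 1)(x - 3) / -3
  L_3(x) = (x + 1)(x - 1)(x - 2) / 8
Then q(x) = -2·L_0(x) + 8·L_1(x) + 49·L_2(x) + 146·L_3(x).
Expanding and collecting terms gives q(x) = 4x^3 + 4x^2 + x - 1.
Evaluating at x = -3: q(-3) = -76.

-76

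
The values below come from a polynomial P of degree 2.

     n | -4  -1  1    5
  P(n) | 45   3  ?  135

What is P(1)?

15

The 3 known points determine the degree-2 polynomial uniquely.
Write P(n) = an^2 + bn + c. Substituting each data point gives a linear system:
  16a - 4b + c = 45
  a - b + c = 3
  25a + 5b + c = 135
Solving the system yields a = 4, b = 6, c = 5.
So P(n) = 4n² + 6n + 5.
Then P(1) = 15.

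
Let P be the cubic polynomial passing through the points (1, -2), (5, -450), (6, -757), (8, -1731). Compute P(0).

Write P(n) = an^3 + bn^2 + cn + d. Substituting each data point gives a linear system:
  a + b + c + d = -2
  125a + 25b + 5c + d = -450
  216a + 36b + 6c + d = -757
  512a + 64b + 8c + d = -1731
Solving the system yields a = -3, b = -3, c = -1, d = 5.
So P(n) = -3n³ - 3n² - n + 5.
Then P(0) = 5.

5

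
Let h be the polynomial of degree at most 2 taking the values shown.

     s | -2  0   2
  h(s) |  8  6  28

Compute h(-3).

18

Forward differences of the values at s = -2, 0, 2:
  h  : 8  6  28
  Δ  : -2  22
  Δ^2: 24
The second differences are constant, confirming degree 2.
Interpolating (Newton forward form) and evaluating at s = -3 gives h(-3) = 18.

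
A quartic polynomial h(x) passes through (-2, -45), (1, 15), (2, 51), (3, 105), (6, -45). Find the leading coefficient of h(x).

-1

Write h(x) = ax^4 + bx^3 + cx^2 + dx + e. Substituting each data point gives a linear system:
  16a - 8b + 4c - 2d + e = -45
  a + b + c + d + e = 15
  16a + 8b + 4c + 2d + e = 51
  81a + 27b + 9c + 3d + e = 105
  1296a + 216b + 36c + 6d + e = -45
Solving the system yields a = -1, b = 5, c = 4, d = 4, e = 3.
So h(x) = -x^4 + 5x^3 + 4x^2 + 4x + 3.
The leading coefficient is -1.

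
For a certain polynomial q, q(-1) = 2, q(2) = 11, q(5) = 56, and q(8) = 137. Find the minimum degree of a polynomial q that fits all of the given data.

Forward differences of the values at u = -1, 2, 5, 8:
  q  : 2  11  56  137
  Δ  : 9  45  81
  Δ^2: 36  36
  Δ^3: 0
The second differences are constant (36) and nonzero, while all higher differences vanish, so the minimal degree is 2.

2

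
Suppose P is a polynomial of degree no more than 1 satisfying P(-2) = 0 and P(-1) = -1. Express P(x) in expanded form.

P(x) = -x - 2

Using the Lagrange interpolation formula with nodes -2, -1:
  L_0(x) = (x + 1) / -1
  L_1(x) = (x + 2) / 1
Then P(x) = 0·L_0(x) - 1·L_1(x).
Expanding and collecting terms gives P(x) = -x - 2.
Check: P(-1) = -1. ✓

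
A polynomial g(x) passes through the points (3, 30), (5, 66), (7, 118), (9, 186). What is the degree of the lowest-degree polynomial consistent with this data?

2

Forward differences of the values at x = 3, 5, 7, 9:
  g  : 30  66  118  186
  Δ  : 36  52  68
  Δ^2: 16  16
  Δ^3: 0
The second differences are constant (16) and nonzero, while all higher differences vanish, so the minimal degree is 2.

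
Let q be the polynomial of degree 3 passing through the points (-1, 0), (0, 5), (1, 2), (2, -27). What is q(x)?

Write q(x) = ax^3 + bx^2 + cx + d. Substituting each data point gives a linear system:
  -a + b - c + d = 0
  d = 5
  a + b + c + d = 2
  8a + 4b + 2c + d = -27
Solving the system yields a = -3, b = -4, c = 4, d = 5.
So q(x) = -3x^3 - 4x^2 + 4x + 5.
Check: q(2) = -27. ✓

q(x) = -3x^3 - 4x^2 + 4x + 5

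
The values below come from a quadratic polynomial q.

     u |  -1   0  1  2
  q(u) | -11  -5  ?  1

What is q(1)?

On equispaced nodes a degree-2 polynomial has vanishing third forward difference, so
  - q(-1) + 3·q(0) - 3·q(1) + q(2) = 0.
Substituting the known values and solving for q(1):
  -3·q(1) = 3
  q(1) = -1.

-1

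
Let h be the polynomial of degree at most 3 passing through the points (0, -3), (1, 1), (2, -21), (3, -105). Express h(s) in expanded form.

h(s) = -6s^3 + 5s^2 + 5s - 3

Write h(s) = as^3 + bs^2 + cs + d. Substituting each data point gives a linear system:
  d = -3
  a + b + c + d = 1
  8a + 4b + 2c + d = -21
  27a + 9b + 3c + d = -105
Solving the system yields a = -6, b = 5, c = 5, d = -3.
So h(s) = -6s^3 + 5s^2 + 5s - 3.
Check: h(2) = -21. ✓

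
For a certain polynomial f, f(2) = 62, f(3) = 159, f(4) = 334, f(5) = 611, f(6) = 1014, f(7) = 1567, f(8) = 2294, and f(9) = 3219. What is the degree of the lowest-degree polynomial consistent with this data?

Forward differences of the values at u = 2, 3, 4, 5, 6, 7, 8, 9:
  f  : 62  159  334  611  1014  1567  2294  3219
  Δ  : 97  175  277  403  553  727  925
  Δ^2: 78  102  126  150  174  198
  Δ^3: 24  24  24  24  24
  Δ^4: 0  0  0  0
  Δ^5: 0  0  0
  Δ^6: 0  0
  Δ^7: 0
The third differences are constant (24) and nonzero, while all higher differences vanish, so the minimal degree is 3.

3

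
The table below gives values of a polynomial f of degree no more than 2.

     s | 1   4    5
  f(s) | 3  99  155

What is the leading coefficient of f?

Write f(s) = as^2 + bs + c. Substituting each data point gives a linear system:
  a + b + c = 3
  16a + 4b + c = 99
  25a + 5b + c = 155
Solving the system yields a = 6, b = 2, c = -5.
So f(s) = 6s^2 + 2s - 5.
The leading coefficient is 6.

6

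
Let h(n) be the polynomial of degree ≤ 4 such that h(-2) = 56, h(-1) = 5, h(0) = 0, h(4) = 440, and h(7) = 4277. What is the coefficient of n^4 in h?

2

Write h(n) = an^4 + bn^3 + cn^2 + dn + e. Substituting each data point gives a linear system:
  16a - 8b + 4c - 2d + e = 56
  a - b + c - d + e = 5
  e = 0
  256a + 64b + 16c + 4d + e = 440
  2401a + 343b + 49c + 7d + e = 4277
Solving the system yields a = 2, b = -2, c = 3, d = 2, e = 0.
So h(n) = 2n^4 - 2n^3 + 3n^2 + 2n.
The leading coefficient is 2.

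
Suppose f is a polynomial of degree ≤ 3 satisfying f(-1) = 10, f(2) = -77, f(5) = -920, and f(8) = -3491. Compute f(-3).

Using the Lagrange interpolation formula with nodes -1, 2, 5, 8:
  L_0(x) = (x - 2)(x - 5)(x - 8) / -162
  L_1(x) = (x + 1)(x - 5)(x - 8) / 54
  L_2(x) = (x + 1)(x - 2)(x - 8) / -54
  L_3(x) = (x + 1)(x - 2)(x - 5) / 162
Then f(x) = 10·L_0(x) - 77·L_1(x) - 920·L_2(x) - 3491·L_3(x).
Expanding and collecting terms gives f(x) = -6x^3 - 6x^2 - 5x + 5.
Evaluating at x = -3: f(-3) = 128.

128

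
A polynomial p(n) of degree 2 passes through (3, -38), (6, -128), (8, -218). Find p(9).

Write p(n) = an^2 + bn + c. Substituting each data point gives a linear system:
  9a + 3b + c = -38
  36a + 6b + c = -128
  64a + 8b + c = -218
Solving the system yields a = -3, b = -3, c = -2.
So p(n) = -3n^2 - 3n - 2.
Then p(9) = -272.

-272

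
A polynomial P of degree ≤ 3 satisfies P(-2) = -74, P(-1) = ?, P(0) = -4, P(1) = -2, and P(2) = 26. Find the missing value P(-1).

-16

The 4 known points determine the degree-3 polynomial uniquely.
Write P(s) = as^3 + bs^2 + cs + d. Substituting each data point gives a linear system:
  -8a + 4b - 2c + d = -74
  d = -4
  a + b + c + d = -2
  8a + 4b + 2c + d = 26
Solving the system yields a = 6, b = -5, c = 1, d = -4.
So P(s) = 6s³ - 5s² + s - 4.
Then P(-1) = -16.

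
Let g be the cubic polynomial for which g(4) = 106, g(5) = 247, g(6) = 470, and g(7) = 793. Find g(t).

g(t) = 3t^3 - 4t^2 - 6t + 2

Using the Lagrange interpolation formula with nodes 4, 5, 6, 7:
  L_0(t) = (t - 5)(t - 6)(t - 7) / -6
  L_1(t) = (t - 4)(t - 6)(t - 7) / 2
  L_2(t) = (t - 4)(t - 5)(t - 7) / -2
  L_3(t) = (t - 4)(t - 5)(t - 6) / 6
Then g(t) = 106·L_0(t) + 247·L_1(t) + 470·L_2(t) + 793·L_3(t).
Expanding and collecting terms gives g(t) = 3t^3 - 4t^2 - 6t + 2.
Check: g(7) = 793. ✓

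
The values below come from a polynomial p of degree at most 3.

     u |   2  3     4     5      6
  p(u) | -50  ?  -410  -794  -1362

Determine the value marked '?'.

-174

The 4 known points determine the degree-3 polynomial uniquely.
Write p(u) = au^3 + bu^2 + cu + d. Substituting each data point gives a linear system:
  8a + 4b + 2c + d = -50
  64a + 16b + 4c + d = -410
  125a + 25b + 5c + d = -794
  216a + 36b + 6c + d = -1362
Solving the system yields a = -6, b = -2, c = 0, d = 6.
So p(u) = -6u³ - 2u² + 6.
Then p(3) = -174.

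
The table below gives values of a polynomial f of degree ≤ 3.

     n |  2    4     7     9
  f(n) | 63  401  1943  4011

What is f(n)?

f(n) = 5n^3 + 4n^2 + 5n - 3

Write f(n) = an^3 + bn^2 + cn + d. Substituting each data point gives a linear system:
  8a + 4b + 2c + d = 63
  64a + 16b + 4c + d = 401
  343a + 49b + 7c + d = 1943
  729a + 81b + 9c + d = 4011
Solving the system yields a = 5, b = 4, c = 5, d = -3.
So f(n) = 5n^3 + 4n^2 + 5n - 3.
Check: f(2) = 63. ✓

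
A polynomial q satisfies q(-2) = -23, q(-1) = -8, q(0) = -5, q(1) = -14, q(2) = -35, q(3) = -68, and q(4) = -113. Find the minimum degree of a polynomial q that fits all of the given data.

Forward differences of the values at s = -2, -1, 0, 1, 2, 3, 4:
  q  : -23  -8  -5  -14  -35  -68  -113
  Δ  : 15  3  -9  -21  -33  -45
  Δ^2: -12  -12  -12  -12  -12
  Δ^3: 0  0  0  0
  Δ^4: 0  0  0
  Δ^5: 0  0
  Δ^6: 0
The second differences are constant (-12) and nonzero, while all higher differences vanish, so the minimal degree is 2.

2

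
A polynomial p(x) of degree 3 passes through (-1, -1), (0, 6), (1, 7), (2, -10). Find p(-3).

15

Write p(x) = ax^3 + bx^2 + cx + d. Substituting each data point gives a linear system:
  -a + b - c + d = -1
  d = 6
  a + b + c + d = 7
  8a + 4b + 2c + d = -10
Solving the system yields a = -2, b = -3, c = 6, d = 6.
So p(x) = -2x^3 - 3x^2 + 6x + 6.
Then p(-3) = 15.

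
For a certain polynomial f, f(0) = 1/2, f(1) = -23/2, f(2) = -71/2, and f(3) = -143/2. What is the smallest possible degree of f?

Forward differences of the values at s = 0, 1, 2, 3:
  f  : 1/2  -23/2  -71/2  -143/2
  Δ  : -12  -24  -36
  Δ^2: -12  -12
  Δ^3: 0
The second differences are constant (-12) and nonzero, while all higher differences vanish, so the minimal degree is 2.

2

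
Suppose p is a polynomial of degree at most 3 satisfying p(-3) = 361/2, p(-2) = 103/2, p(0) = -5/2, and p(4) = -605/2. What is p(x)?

Using the Lagrange interpolation formula with nodes -3, -2, 0, 4:
  L_0(x) = (x + 2)x(x - 4) / -21
  L_1(x) = (x + 3)x(x - 4) / 12
  L_2(x) = (x + 3)(x + 2)(x - 4) / -24
  L_3(x) = (x + 3)(x + 2)x / 168
Then p(x) = 361/2·L_0(x) + 103/2·L_1(x) - 5/2·L_2(x) - 605/2·L_3(x).
Expanding and collecting terms gives p(x) = -6x³ + 4x² + 5x - 5/2.
Check: p(4) = -605/2. ✓

p(x) = -6x^3 + 4x^2 + 5x - 5/2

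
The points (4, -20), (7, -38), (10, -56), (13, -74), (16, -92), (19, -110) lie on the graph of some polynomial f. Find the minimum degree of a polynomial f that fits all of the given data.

1

Forward differences of the values at s = 4, 7, 10, 13, 16, 19:
  f  : -20  -38  -56  -74  -92  -110
  Δ  : -18  -18  -18  -18  -18
  Δ^2: 0  0  0  0
  Δ^3: 0  0  0
  Δ^4: 0  0
  Δ^5: 0
The first differences are constant (-18) and nonzero, while all higher differences vanish, so the minimal degree is 1.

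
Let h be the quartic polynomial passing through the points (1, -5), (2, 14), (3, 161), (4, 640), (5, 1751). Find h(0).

-4

Using the Lagrange interpolation formula with nodes 1, 2, 3, 4, 5:
  L_0(u) = (u - 2)(u - 3)(u - 4)(u - 5) / 24
  L_1(u) = (u - 1)(u - 3)(u - 4)(u - 5) / -6
  L_2(u) = (u - 1)(u - 2)(u - 4)(u - 5) / 4
  L_3(u) = (u - 1)(u - 2)(u - 3)(u - 5) / -6
  L_4(u) = (u - 1)(u - 2)(u - 3)(u - 4) / 24
Then h(u) = -5·L_0(u) + 14·L_1(u) + 161·L_2(u) + 640·L_3(u) + 1751·L_4(u).
Expanding and collecting terms gives h(u) = 4u^4 - 6u^3 + u - 4.
Evaluating at u = 0: h(0) = -4.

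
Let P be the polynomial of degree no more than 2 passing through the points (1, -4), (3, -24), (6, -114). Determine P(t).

P(t) = -4t^2 + 6t - 6

Using the Lagrange interpolation formula with nodes 1, 3, 6:
  L_0(t) = (t - 3)(t - 6) / 10
  L_1(t) = (t - 1)(t - 6) / -6
  L_2(t) = (t - 1)(t - 3) / 15
Then P(t) = -4·L_0(t) - 24·L_1(t) - 114·L_2(t).
Expanding and collecting terms gives P(t) = -4t² + 6t - 6.
Check: P(6) = -114. ✓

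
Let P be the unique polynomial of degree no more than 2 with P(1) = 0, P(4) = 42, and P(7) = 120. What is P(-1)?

Using the Lagrange interpolation formula with nodes 1, 4, 7:
  L_0(t) = (t - 4)(t - 7) / 18
  L_1(t) = (t - 1)(t - 7) / -9
  L_2(t) = (t - 1)(t - 4) / 18
Then P(t) = 0·L_0(t) + 42·L_1(t) + 120·L_2(t).
Expanding and collecting terms gives P(t) = 2t^2 + 4t - 6.
Evaluating at t = -1: P(-1) = -8.

-8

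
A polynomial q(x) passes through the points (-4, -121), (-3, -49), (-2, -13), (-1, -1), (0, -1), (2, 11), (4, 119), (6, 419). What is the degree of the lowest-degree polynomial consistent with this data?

Divided differences on the nodes -4, -3, -2, -1, 0, 2, 4, 6:
  order 0: -121  -49  -13  -1  -1  11  119  419
  order 1: 72  36  12  0  6  54  150
  order 2: -18  -12  -6  2  12  24
  order 3: 2  2  2  2  2
  order 4: 0  0  0  0
  order 5: 0  0  0
  order 6: 0  0
  order 7: 0
The order-3 divided differences are all 2 (nonzero) and every higher order vanishes, so the data lies on a polynomial of degree exactly 3.

3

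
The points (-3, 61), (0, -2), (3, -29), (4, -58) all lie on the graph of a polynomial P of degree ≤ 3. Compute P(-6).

322

Write P(u) = au^3 + bu^2 + cu + d. Substituting each data point gives a linear system:
  -27a + 9b - 3c + d = 61
  d = -2
  27a + 9b + 3c + d = -29
  64a + 16b + 4c + d = -58
Solving the system yields a = -1, b = 2, c = -6, d = -2.
So P(u) = -u^3 + 2u^2 - 6u - 2.
Then P(-6) = 322.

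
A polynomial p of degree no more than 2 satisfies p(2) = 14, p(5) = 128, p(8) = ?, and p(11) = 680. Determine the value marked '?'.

350

On equispaced nodes a degree-2 polynomial has vanishing third forward difference, so
  - p(2) + 3·p(5) - 3·p(8) + p(11) = 0.
Substituting the known values and solving for p(8):
  -3·p(8) = -1050
  p(8) = 350.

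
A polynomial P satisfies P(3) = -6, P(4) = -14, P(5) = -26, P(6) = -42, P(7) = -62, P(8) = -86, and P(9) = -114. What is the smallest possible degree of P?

2

Forward differences of the values at u = 3, 4, 5, 6, 7, 8, 9:
  P  : -6  -14  -26  -42  -62  -86  -114
  Δ  : -8  -12  -16  -20  -24  -28
  Δ^2: -4  -4  -4  -4  -4
  Δ^3: 0  0  0  0
  Δ^4: 0  0  0
  Δ^5: 0  0
  Δ^6: 0
The second differences are constant (-4) and nonzero, while all higher differences vanish, so the minimal degree is 2.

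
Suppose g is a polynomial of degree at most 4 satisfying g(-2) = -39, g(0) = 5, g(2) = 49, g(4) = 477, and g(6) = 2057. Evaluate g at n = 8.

Write g(n) = an^4 + bn^3 + cn^2 + dn + e. Substituting each data point gives a linear system:
  16a - 8b + 4c - 2d + e = -39
  e = 5
  16a + 8b + 4c + 2d + e = 49
  256a + 64b + 16c + 4d + e = 477
  1296a + 216b + 36c + 6d + e = 2057
Solving the system yields a = 1, b = 4, c = -4, d = 6, e = 5.
So g(n) = n^4 + 4n^3 - 4n^2 + 6n + 5.
Then g(8) = 5941.

5941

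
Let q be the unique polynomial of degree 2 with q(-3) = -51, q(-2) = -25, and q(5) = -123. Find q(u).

Using the Lagrange interpolation formula with nodes -3, -2, 5:
  L_0(u) = (u + 2)(u - 5) / 8
  L_1(u) = (u + 3)(u - 5) / -7
  L_2(u) = (u + 3)(u + 2) / 56
Then q(u) = -51·L_0(u) - 25·L_1(u) - 123·L_2(u).
Expanding and collecting terms gives q(u) = -5u² + u - 3.
Check: q(-2) = -25. ✓

q(u) = -5u^2 + u - 3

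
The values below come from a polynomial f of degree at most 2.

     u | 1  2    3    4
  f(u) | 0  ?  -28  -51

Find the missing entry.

On equispaced nodes a degree-2 polynomial has vanishing third forward difference, so
  - f(1) + 3·f(2) - 3·f(3) + f(4) = 0.
Substituting the known values and solving for f(2):
  3·f(2) = -33
  f(2) = -11.

-11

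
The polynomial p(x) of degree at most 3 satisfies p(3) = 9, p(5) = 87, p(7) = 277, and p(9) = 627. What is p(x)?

Using the Lagrange interpolation formula with nodes 3, 5, 7, 9:
  L_0(x) = (x - 5)(x - 7)(x - 9) / -48
  L_1(x) = (x - 3)(x - 7)(x - 9) / 16
  L_2(x) = (x - 3)(x - 5)(x - 9) / -16
  L_3(x) = (x - 3)(x - 5)(x - 7) / 48
Then p(x) = 9·L_0(x) + 87·L_1(x) + 277·L_2(x) + 627·L_3(x).
Expanding and collecting terms gives p(x) = x^3 - x^2 - 2x - 3.
Check: p(7) = 277. ✓

p(x) = x^3 - x^2 - 2x - 3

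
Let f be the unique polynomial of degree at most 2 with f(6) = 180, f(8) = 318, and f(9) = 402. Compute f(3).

Write f(s) = as^2 + bs + c. Substituting each data point gives a linear system:
  36a + 6b + c = 180
  64a + 8b + c = 318
  81a + 9b + c = 402
Solving the system yields a = 5, b = -1, c = 6.
So f(s) = 5s^2 - s + 6.
Then f(3) = 48.

48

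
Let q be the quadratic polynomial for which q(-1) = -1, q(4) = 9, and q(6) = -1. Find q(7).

Using the Lagrange interpolation formula with nodes -1, 4, 6:
  L_0(s) = (s - 4)(s - 6) / 35
  L_1(s) = (s + 1)(s - 6) / -10
  L_2(s) = (s + 1)(s - 4) / 14
Then q(s) = -1·L_0(s) + 9·L_1(s) - 1·L_2(s).
Expanding and collecting terms gives q(s) = -s^2 + 5s + 5.
Evaluating at s = 7: q(7) = -9.

-9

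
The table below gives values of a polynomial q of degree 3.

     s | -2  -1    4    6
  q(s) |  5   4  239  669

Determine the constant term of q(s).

3

Write q(s) = as^3 + bs^2 + cs + d. Substituting each data point gives a linear system:
  -8a + 4b - 2c + d = 5
  -a + b - c + d = 4
  64a + 16b + 4c + d = 239
  216a + 36b + 6c + d = 669
Solving the system yields a = 2, b = 6, c = 3, d = 3.
So q(s) = 2s³ + 6s² + 3s + 3.
The constant term is 3.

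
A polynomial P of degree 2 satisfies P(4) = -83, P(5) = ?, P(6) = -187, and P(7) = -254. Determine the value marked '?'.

The 3 known points determine the degree-2 polynomial uniquely.
Write P(t) = at^2 + bt + c. Substituting each data point gives a linear system:
  16a + 4b + c = -83
  36a + 6b + c = -187
  49a + 7b + c = -254
Solving the system yields a = -5, b = -2, c = 5.
So P(t) = -5t² - 2t + 5.
Then P(5) = -130.

-130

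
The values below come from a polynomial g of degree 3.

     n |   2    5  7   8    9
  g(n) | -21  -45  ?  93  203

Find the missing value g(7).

19

The 4 known points determine the degree-3 polynomial uniquely.
Write g(n) = an^3 + bn^2 + cn + d. Substituting each data point gives a linear system:
  8a + 4b + 2c + d = -21
  125a + 25b + 5c + d = -45
  512a + 64b + 8c + d = 93
  729a + 81b + 9c + d = 203
Solving the system yields a = 1, b = -6, c = -5, d = 5.
So g(n) = n^3 - 6n^2 - 5n + 5.
Then g(7) = 19.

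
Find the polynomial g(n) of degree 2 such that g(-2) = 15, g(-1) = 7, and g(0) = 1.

g(n) = n^2 - 5n + 1

Write g(n) = an^2 + bn + c. Substituting each data point gives a linear system:
  4a - 2b + c = 15
  a - b + c = 7
  c = 1
Solving the system yields a = 1, b = -5, c = 1.
So g(n) = n² - 5n + 1.
Check: g(-1) = 7. ✓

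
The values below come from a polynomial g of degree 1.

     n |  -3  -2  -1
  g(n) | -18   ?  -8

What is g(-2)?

On equispaced nodes a degree-1 polynomial has vanishing second forward difference, so
  g(-3) - 2·g(-2) + g(-1) = 0.
Substituting the known values and solving for g(-2):
  -2·g(-2) = 26
  g(-2) = -13.

-13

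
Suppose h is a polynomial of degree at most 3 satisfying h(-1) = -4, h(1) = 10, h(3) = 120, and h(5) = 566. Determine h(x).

h(x) = 5x^3 - 3x^2 + 2x + 6

Write h(x) = ax^3 + bx^2 + cx + d. Substituting each data point gives a linear system:
  -a + b - c + d = -4
  a + b + c + d = 10
  27a + 9b + 3c + d = 120
  125a + 25b + 5c + d = 566
Solving the system yields a = 5, b = -3, c = 2, d = 6.
So h(x) = 5x^3 - 3x^2 + 2x + 6.
Check: h(5) = 566. ✓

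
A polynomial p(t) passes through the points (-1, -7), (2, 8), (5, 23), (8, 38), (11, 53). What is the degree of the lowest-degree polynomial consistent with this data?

1

Forward differences of the values at t = -1, 2, 5, 8, 11:
  p  : -7  8  23  38  53
  Δ  : 15  15  15  15
  Δ^2: 0  0  0
  Δ^3: 0  0
  Δ^4: 0
The first differences are constant (15) and nonzero, while all higher differences vanish, so the minimal degree is 1.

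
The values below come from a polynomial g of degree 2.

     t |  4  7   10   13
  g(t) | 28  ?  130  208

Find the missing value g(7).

70

The 3 known points determine the degree-2 polynomial uniquely.
Write g(t) = at^2 + bt + c. Substituting each data point gives a linear system:
  16a + 4b + c = 28
  100a + 10b + c = 130
  169a + 13b + c = 208
Solving the system yields a = 1, b = 3, c = 0.
So g(t) = t^2 + 3t.
Then g(7) = 70.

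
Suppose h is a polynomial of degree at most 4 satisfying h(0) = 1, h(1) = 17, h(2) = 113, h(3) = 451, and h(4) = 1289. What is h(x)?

Write h(x) = ax^4 + bx^3 + cx^2 + dx + e. Substituting each data point gives a linear system:
  e = 1
  a + b + c + d + e = 17
  16a + 8b + 4c + 2d + e = 113
  81a + 27b + 9c + 3d + e = 451
  256a + 64b + 16c + 4d + e = 1289
Solving the system yields a = 4, b = 3, c = 3, d = 6, e = 1.
So h(x) = 4x⁴ + 3x³ + 3x² + 6x + 1.
Check: h(0) = 1. ✓

h(x) = 4x^4 + 3x^3 + 3x^2 + 6x + 1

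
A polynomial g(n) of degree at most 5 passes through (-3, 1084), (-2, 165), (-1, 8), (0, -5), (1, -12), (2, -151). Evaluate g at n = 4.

Using the Lagrange interpolation formula with nodes -3, -2, -1, 0, 1, 2:
  L_0(n) = (n + 2)(n + 1)n(n - 1)(n - 2) / -120
  L_1(n) = (n + 3)(n + 1)n(n - 1)(n - 2) / 24
  L_2(n) = (n + 3)(n + 2)n(n - 1)(n - 2) / -12
  L_3(n) = (n + 3)(n + 2)(n + 1)(n - 1)(n - 2) / 12
  L_4(n) = (n + 3)(n + 2)(n + 1)n(n - 2) / -24
  L_5(n) = (n + 3)(n + 2)(n + 1)n(n - 1) / 120
Then g(n) = 1084·L_0(n) + 165·L_1(n) + 8·L_2(n) - 5·L_3(n) - 12·L_4(n) - 151·L_5(n).
Expanding and collecting terms gives g(n) = -4n^5 - 3n^3 + 3n^2 - 3n - 5.
Evaluating at n = 4: g(4) = -4257.

-4257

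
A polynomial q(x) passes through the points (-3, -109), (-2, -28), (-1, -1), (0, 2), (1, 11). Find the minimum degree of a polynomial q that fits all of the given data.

Forward differences of the values at x = -3, -2, -1, 0, 1:
  q  : -109  -28  -1  2  11
  Δ  : 81  27  3  9
  Δ^2: -54  -24  6
  Δ^3: 30  30
  Δ^4: 0
The third differences are constant (30) and nonzero, while all higher differences vanish, so the minimal degree is 3.

3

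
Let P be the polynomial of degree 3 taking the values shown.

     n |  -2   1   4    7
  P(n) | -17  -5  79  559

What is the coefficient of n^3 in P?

Write P(n) = an^3 + bn^2 + cn + d. Substituting each data point gives a linear system:
  -8a + 4b - 2c + d = -17
  a + b + c + d = -5
  64a + 16b + 4c + d = 79
  343a + 49b + 7c + d = 559
Solving the system yields a = 2, b = -2, c = -4, d = -1.
So P(n) = 2n³ - 2n² - 4n - 1.
The leading coefficient is 2.

2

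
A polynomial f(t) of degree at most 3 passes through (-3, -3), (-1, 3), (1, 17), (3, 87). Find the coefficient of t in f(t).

Write f(t) = at^3 + bt^2 + ct + d. Substituting each data point gives a linear system:
  -27a + 9b - 3c + d = -3
  -a + b - c + d = 3
  a + b + c + d = 17
  27a + 9b + 3c + d = 87
Solving the system yields a = 1, b = 4, c = 6, d = 6.
So f(t) = t^3 + 4t^2 + 6t + 6.
The coefficient of t is 6.

6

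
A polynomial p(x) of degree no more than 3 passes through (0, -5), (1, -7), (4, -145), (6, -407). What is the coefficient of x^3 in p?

-1

Write p(x) = ax^3 + bx^2 + cx + d. Substituting each data point gives a linear system:
  d = -5
  a + b + c + d = -7
  64a + 16b + 4c + d = -145
  216a + 36b + 6c + d = -407
Solving the system yields a = -1, b = -6, c = 5, d = -5.
So p(x) = -x^3 - 6x^2 + 5x - 5.
The leading coefficient is -1.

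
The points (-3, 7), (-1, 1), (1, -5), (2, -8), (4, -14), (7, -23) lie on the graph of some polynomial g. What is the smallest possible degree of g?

Divided differences on the nodes -3, -1, 1, 2, 4, 7:
  order 0: 7  1  -5  -8  -14  -23
  order 1: -3  -3  -3  -3  -3
  order 2: 0  0  0  0
  order 3: 0  0  0
  order 4: 0  0
  order 5: 0
The order-1 divided differences are all -3 (nonzero) and every higher order vanishes, so the data lies on a polynomial of degree exactly 1.

1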